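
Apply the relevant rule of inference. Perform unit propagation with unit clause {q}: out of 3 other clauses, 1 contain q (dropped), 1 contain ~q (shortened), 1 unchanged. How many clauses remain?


Satisfied (removed): 1
Shortened (remain): 1
Unchanged (remain): 1
Remaining = 1 + 1 = 2

2


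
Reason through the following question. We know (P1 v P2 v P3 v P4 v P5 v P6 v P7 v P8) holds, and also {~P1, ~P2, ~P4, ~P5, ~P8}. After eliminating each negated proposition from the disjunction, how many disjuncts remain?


Original disjuncts (8): P1, P2, P3, P4, P5, P6, P7, P8
Negated (eliminate): ~P1, ~P2, ~P4, ~P5, ~P8
Remaining disjuncts: P3, P6, P7
Count = 8 - 5 = 3

3


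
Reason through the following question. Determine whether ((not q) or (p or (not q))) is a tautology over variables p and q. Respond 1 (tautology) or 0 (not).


Check all 4 assignments:
p=0, q=0: 1
p=0, q=1: 0
p=1, q=0: 1
p=1, q=1: 1
Satisfying count = 3/4.
Tautology iff count = 4: no.

0


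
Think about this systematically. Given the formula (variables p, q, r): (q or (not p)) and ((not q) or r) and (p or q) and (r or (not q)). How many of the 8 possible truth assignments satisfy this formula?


Evaluate all 8 assignments for p, q, r:
p=0, q=0, r=0: 0
p=0, q=0, r=1: 0
p=0, q=1, r=0: 0
p=0, q=1, r=1: 1
p=1, q=0, r=0: 0
p=1, q=0, r=1: 0
p=1, q=1, r=0: 0
p=1, q=1, r=1: 1
Satisfying count = 2

2


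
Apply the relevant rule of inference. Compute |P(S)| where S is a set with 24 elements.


The power set of a set with n elements has 2^n elements.
|P(S)| = 2^24 = 16777216

16777216


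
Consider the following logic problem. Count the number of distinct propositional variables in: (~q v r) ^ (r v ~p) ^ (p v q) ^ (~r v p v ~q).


Identify each variable that appears in the formula.
Variables found: p, q, r
Count = 3

3


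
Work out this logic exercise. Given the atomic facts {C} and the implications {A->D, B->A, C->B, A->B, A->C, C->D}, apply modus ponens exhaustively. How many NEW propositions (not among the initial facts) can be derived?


Initial facts: {C}
Apply modus ponens to closure:
  C and C->B  =>  B
  C and C->D  =>  D
  B and B->A  =>  A
Final known: {A, B, C, D}
New propositions: {A, B, D}
Count = 3

3


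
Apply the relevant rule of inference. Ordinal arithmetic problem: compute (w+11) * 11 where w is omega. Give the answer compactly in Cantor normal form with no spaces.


Compute (w+11) * 11.
Ordinal * is associative and left-distributive over +, but NOT commutative; for finite n>1, n*w = w but w*n stays w*n.
(w+11) * 11 = (w+11) repeated 11 times. Each intermediate +11 is absorbed by the following w; only the last survives: w*11+11.
Result = w*11+11

w*11+11


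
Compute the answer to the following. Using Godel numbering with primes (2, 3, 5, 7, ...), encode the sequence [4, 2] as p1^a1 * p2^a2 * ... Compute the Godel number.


Encode each element as an exponent of the corresponding prime:
  2^4 = 16
  3^2 = 9
Product = 16 * 9 = 144

144


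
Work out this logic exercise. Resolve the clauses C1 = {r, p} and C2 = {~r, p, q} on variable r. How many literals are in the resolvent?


Remove r from C1 and ~r from C2.
C1 remainder: {p}
C2 remainder: {p, q}
Union (resolvent): {p, q}
Resolvent has 2 literal(s).

2


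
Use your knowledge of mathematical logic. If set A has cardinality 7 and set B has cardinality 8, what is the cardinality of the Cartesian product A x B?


The Cartesian product A x B contains all ordered pairs (a, b).
|A x B| = |A| * |B| = 7 * 8 = 56

56


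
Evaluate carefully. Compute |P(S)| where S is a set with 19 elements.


The power set of a set with n elements has 2^n elements.
|P(S)| = 2^19 = 524288

524288


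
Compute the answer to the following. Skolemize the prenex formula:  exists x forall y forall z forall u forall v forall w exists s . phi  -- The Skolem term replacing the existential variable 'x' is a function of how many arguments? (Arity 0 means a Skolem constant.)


Quantifier prefix: exists x forall y forall z forall u forall v forall w exists s
'x' is existentially quantified at position 1.
No universal quantifiers precede it.
Skolem function arity = 0 (a Skolem constant)

0


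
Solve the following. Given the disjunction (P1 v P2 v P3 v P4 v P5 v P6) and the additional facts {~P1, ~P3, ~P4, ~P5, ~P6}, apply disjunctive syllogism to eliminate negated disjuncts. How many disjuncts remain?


Original disjuncts (6): P1, P2, P3, P4, P5, P6
Negated (eliminate): ~P1, ~P3, ~P4, ~P5, ~P6
Remaining disjuncts: P2
Count = 6 - 5 = 1

1


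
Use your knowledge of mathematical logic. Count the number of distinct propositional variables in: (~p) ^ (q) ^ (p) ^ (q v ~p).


Identify each variable that appears in the formula.
Variables found: p, q
Count = 2

2


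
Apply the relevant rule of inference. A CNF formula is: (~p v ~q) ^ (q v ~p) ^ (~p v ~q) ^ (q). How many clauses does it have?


A CNF formula is a conjunction of clauses.
Clauses are separated by ^.
Counting the conjuncts: 4 clauses.

4


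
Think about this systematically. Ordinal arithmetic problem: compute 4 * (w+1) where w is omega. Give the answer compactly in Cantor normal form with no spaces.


Compute 4 * (w+1).
Ordinal * is associative and left-distributive over +, but NOT commutative; for finite n>1, n*w = w but w*n stays w*n.
By left-distributivity: 4 * (w+1) = 4*w + 4*1 = w + 4 = w+4.
Result = w+4

w+4


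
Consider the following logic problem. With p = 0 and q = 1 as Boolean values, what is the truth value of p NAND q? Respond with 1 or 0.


p = 0, q = 1
Operation: p NAND q
Evaluate: 0 NAND 1 = 1

1


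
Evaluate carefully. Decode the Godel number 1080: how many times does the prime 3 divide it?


Factorize 1080 by dividing by 3 repeatedly.
Division steps: 3 divides 1080 exactly 3 time(s).
Exponent of 3 = 3

3


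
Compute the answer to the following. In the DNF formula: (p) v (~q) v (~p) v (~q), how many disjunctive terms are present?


A DNF formula is a disjunction of terms (conjunctions).
Terms are separated by v.
Counting the disjuncts: 4 terms.

4


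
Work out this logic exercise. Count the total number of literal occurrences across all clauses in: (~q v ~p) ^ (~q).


Counting literals in each clause:
Clause 1: 2 literal(s)
Clause 2: 1 literal(s)
Total = 3

3


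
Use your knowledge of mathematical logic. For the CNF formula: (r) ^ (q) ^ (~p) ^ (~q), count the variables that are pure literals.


Check each variable for pure literal status:
p: pure negative
q: mixed (not pure)
r: pure positive
Pure literal count = 2

2


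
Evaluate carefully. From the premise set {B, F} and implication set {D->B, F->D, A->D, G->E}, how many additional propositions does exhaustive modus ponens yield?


Initial facts: {B, F}
Apply modus ponens to closure:
  F and F->D  =>  D
Final known: {B, D, F}
New propositions: {D}
Count = 1

1


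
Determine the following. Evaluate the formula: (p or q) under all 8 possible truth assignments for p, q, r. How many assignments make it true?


Check all 8 assignments:
p=0, q=0, r=0: 0
p=0, q=0, r=1: 0
p=0, q=1, r=0: 1
p=0, q=1, r=1: 1
p=1, q=0, r=0: 1
p=1, q=0, r=1: 1
p=1, q=1, r=0: 1
p=1, q=1, r=1: 1
Count of True = 6

6


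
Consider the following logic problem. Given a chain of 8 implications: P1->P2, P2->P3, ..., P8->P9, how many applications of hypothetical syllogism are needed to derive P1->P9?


With 8 implications in a chain connecting 9 propositions:
P1->P2, P2->P3, ..., P8->P9
Steps needed = (number of implications) - 1 = 8 - 1 = 7

7


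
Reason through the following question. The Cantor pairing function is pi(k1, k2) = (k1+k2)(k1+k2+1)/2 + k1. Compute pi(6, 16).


k1 + k2 = 22
(k1+k2)(k1+k2+1)/2 = 22 * 23 / 2 = 253
pi = 253 + 6 = 259

259


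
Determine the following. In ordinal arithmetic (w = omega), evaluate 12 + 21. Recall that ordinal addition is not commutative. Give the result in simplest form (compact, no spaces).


Compute 12 + 21.
Ordinal + is associative but NOT commutative; for finite n>0, n + w = w but w + n stays w+n.
Both operands finite; ordinal + agrees with natural +: 12 + 21 = 33.
Result = 33

33


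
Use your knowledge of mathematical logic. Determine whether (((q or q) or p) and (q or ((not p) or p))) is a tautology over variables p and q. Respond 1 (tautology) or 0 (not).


Check all 4 assignments:
p=0, q=0: 0
p=0, q=1: 1
p=1, q=0: 1
p=1, q=1: 1
Satisfying count = 3/4.
Tautology iff count = 4: no.

0


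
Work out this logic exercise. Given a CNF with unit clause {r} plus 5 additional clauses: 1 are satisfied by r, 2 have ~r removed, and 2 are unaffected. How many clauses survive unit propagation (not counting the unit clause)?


Satisfied (removed): 1
Shortened (remain): 2
Unchanged (remain): 2
Remaining = 2 + 2 = 4

4


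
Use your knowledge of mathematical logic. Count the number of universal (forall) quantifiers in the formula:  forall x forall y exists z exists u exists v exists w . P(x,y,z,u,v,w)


Quantifier prefix: forall x forall y exists z exists u exists v exists w
Mark each quantifier type:
  U U E E E E
Universal count = 2, Existential count = 4
Asked for universal (forall) quantifiers: 2

2


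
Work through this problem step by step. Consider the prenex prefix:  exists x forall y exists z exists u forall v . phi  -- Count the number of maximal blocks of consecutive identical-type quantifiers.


Quantifier-type sequence: E A E E A  (A=forall, E=exists)
Group into maximal same-type runs:
  Ex1 | Ax1 | Ex2 | Ax1
Number of blocks = 4

4


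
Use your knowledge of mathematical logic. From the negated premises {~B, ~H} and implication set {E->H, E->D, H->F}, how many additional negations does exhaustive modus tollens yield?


Initial negated facts: {~B, ~H}
Apply modus tollens to closure:
  ~H and E->H  =>  ~E
Final negated: {~B, ~E, ~H}
New negations: {~E}
Count = 1

1


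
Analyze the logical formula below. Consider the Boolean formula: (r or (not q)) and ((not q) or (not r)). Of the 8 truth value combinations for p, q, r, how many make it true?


Evaluate all 8 assignments for p, q, r:
p=0, q=0, r=0: 1
p=0, q=0, r=1: 1
p=0, q=1, r=0: 0
p=0, q=1, r=1: 0
p=1, q=0, r=0: 1
p=1, q=0, r=1: 1
p=1, q=1, r=0: 0
p=1, q=1, r=1: 0
Satisfying count = 4

4


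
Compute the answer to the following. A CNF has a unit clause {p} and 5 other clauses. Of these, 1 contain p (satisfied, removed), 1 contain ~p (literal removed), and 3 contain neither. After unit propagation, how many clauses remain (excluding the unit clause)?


Satisfied (removed): 1
Shortened (remain): 1
Unchanged (remain): 3
Remaining = 1 + 3 = 4

4


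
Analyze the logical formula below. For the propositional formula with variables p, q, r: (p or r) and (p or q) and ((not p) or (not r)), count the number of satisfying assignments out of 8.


Evaluate all 8 assignments for p, q, r:
p=0, q=0, r=0: 0
p=0, q=0, r=1: 0
p=0, q=1, r=0: 0
p=0, q=1, r=1: 1
p=1, q=0, r=0: 1
p=1, q=0, r=1: 0
p=1, q=1, r=0: 1
p=1, q=1, r=1: 0
Satisfying count = 3

3


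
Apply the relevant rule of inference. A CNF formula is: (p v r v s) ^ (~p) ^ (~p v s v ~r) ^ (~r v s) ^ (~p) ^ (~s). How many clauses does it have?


A CNF formula is a conjunction of clauses.
Clauses are separated by ^.
Counting the conjuncts: 6 clauses.

6


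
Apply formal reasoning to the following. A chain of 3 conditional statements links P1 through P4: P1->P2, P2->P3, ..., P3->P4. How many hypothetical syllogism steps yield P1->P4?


With 3 implications in a chain connecting 4 propositions:
P1->P2, P2->P3, ..., P3->P4
Steps needed = (number of implications) - 1 = 3 - 1 = 2

2


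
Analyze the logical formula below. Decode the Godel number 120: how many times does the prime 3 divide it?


Factorize 120 by dividing by 3 repeatedly.
Division steps: 3 divides 120 exactly 1 time(s).
Exponent of 3 = 1

1


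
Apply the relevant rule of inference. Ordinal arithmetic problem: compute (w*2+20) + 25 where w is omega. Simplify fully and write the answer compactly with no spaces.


Compute (w*2+20) + 25.
Ordinal + is associative but NOT commutative; for finite n>0, n + w = w but w + n stays w+n.
By associativity: (w*2+20) + 25 = w*2 + (20+25) = w*2+45.
Result = w*2+45

w*2+45


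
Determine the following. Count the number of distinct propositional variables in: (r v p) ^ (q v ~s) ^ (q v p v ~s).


Identify each variable that appears in the formula.
Variables found: p, q, r, s
Count = 4

4


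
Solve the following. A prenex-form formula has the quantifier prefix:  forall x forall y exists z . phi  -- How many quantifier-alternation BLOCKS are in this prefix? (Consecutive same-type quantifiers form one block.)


Quantifier-type sequence: A A E  (A=forall, E=exists)
Group into maximal same-type runs:
  Ax2 | Ex1
Number of blocks = 2

2


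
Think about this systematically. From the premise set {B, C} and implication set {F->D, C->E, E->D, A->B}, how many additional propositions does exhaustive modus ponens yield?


Initial facts: {B, C}
Apply modus ponens to closure:
  C and C->E  =>  E
  E and E->D  =>  D
Final known: {B, C, D, E}
New propositions: {D, E}
Count = 2

2


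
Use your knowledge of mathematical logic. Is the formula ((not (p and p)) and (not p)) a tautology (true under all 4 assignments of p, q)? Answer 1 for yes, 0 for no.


Check all 4 assignments:
p=0, q=0: 1
p=0, q=1: 1
p=1, q=0: 0
p=1, q=1: 0
Satisfying count = 2/4.
Tautology iff count = 4: no.

0


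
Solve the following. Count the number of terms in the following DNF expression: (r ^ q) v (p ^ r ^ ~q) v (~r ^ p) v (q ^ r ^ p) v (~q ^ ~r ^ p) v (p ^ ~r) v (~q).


A DNF formula is a disjunction of terms (conjunctions).
Terms are separated by v.
Counting the disjuncts: 7 terms.

7


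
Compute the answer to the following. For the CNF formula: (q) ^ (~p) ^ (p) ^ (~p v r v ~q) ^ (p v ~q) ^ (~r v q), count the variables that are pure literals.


Check each variable for pure literal status:
p: mixed (not pure)
q: mixed (not pure)
r: mixed (not pure)
Pure literal count = 0

0


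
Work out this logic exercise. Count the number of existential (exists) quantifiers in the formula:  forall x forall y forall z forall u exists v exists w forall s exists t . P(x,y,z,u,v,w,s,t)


Quantifier prefix: forall x forall y forall z forall u exists v exists w forall s exists t
Mark each quantifier type:
  U U U U E E U E
Universal count = 5, Existential count = 3
Asked for existential (exists) quantifiers: 3

3


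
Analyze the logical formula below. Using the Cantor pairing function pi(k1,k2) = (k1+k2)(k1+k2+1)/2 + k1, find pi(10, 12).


k1 + k2 = 22
(k1+k2)(k1+k2+1)/2 = 22 * 23 / 2 = 253
pi = 253 + 10 = 263

263


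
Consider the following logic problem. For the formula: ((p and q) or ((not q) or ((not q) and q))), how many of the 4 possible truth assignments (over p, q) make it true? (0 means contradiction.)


Check all 4 assignments:
p=0, q=0: 1
p=0, q=1: 0
p=1, q=0: 1
p=1, q=1: 1
Count of True = 3

3


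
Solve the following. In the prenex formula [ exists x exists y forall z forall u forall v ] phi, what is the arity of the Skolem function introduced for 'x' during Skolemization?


Quantifier prefix: exists x exists y forall z forall u forall v
'x' is existentially quantified at position 1.
No universal quantifiers precede it.
Skolem function arity = 0 (a Skolem constant)

0


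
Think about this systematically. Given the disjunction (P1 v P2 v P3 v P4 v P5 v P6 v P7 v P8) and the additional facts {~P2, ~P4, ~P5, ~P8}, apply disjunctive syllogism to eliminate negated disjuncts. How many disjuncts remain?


Original disjuncts (8): P1, P2, P3, P4, P5, P6, P7, P8
Negated (eliminate): ~P2, ~P4, ~P5, ~P8
Remaining disjuncts: P1, P3, P6, P7
Count = 8 - 4 = 4

4


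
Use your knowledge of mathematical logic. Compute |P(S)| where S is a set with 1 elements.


The power set of a set with n elements has 2^n elements.
|P(S)| = 2^1 = 2

2


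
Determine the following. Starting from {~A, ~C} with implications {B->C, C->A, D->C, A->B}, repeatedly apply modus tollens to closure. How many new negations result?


Initial negated facts: {~A, ~C}
Apply modus tollens to closure:
  ~C and B->C  =>  ~B
  ~C and D->C  =>  ~D
Final negated: {~A, ~B, ~C, ~D}
New negations: {~B, ~D}
Count = 2

2


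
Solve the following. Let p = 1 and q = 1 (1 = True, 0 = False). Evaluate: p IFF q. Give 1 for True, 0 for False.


p = 1, q = 1
Operation: p IFF q
Evaluate: 1 IFF 1 = 1

1


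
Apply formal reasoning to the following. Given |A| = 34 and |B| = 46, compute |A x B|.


The Cartesian product A x B contains all ordered pairs (a, b).
|A x B| = |A| * |B| = 34 * 46 = 1564

1564


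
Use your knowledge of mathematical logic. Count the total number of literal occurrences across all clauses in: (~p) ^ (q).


Counting literals in each clause:
Clause 1: 1 literal(s)
Clause 2: 1 literal(s)
Total = 2

2


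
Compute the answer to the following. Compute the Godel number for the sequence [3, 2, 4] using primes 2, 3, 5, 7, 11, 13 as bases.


Encode each element as an exponent of the corresponding prime:
  2^3 = 8
  3^2 = 9
  5^4 = 625
Product = 8 * 9 * 625 = 45000

45000


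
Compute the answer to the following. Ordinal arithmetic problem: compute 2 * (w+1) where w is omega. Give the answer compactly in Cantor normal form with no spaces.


Compute 2 * (w+1).
Ordinal * is associative and left-distributive over +, but NOT commutative; for finite n>1, n*w = w but w*n stays w*n.
By left-distributivity: 2 * (w+1) = 2*w + 2*1 = w + 2 = w+2.
Result = w+2

w+2


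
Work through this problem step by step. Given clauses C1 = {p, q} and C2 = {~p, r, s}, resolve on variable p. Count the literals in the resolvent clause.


Remove p from C1 and ~p from C2.
C1 remainder: {q}
C2 remainder: {r, s}
Union (resolvent): {q, r, s}
Resolvent has 3 literal(s).

3


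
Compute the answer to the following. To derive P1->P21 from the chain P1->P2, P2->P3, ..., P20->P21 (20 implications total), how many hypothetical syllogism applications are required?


With 20 implications in a chain connecting 21 propositions:
P1->P2, P2->P3, ..., P20->P21
Steps needed = (number of implications) - 1 = 20 - 1 = 19

19


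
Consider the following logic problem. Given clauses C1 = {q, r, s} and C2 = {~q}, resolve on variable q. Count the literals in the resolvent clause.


Remove q from C1 and ~q from C2.
C1 remainder: {r, s}
C2 remainder: {}
Union (resolvent): {r, s}
Resolvent has 2 literal(s).

2


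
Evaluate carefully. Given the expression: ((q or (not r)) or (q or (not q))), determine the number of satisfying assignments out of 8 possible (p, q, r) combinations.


Check all 8 assignments:
p=0, q=0, r=0: 1
p=0, q=0, r=1: 1
p=0, q=1, r=0: 1
p=0, q=1, r=1: 1
p=1, q=0, r=0: 1
p=1, q=0, r=1: 1
p=1, q=1, r=0: 1
p=1, q=1, r=1: 1
Count of True = 8

8


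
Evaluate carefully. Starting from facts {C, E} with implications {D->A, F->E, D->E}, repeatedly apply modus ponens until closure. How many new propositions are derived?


Initial facts: {C, E}
Apply modus ponens to closure:
  (no implication fires)
Final known: {C, E}
New propositions: {(none)}
Count = 0

0


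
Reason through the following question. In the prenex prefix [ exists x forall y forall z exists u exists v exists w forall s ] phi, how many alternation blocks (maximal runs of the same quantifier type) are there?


Quantifier-type sequence: E A A E E E A  (A=forall, E=exists)
Group into maximal same-type runs:
  Ex1 | Ax2 | Ex3 | Ax1
Number of blocks = 4

4


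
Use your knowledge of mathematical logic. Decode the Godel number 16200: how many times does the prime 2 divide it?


Factorize 16200 by dividing by 2 repeatedly.
Division steps: 2 divides 16200 exactly 3 time(s).
Exponent of 2 = 3

3


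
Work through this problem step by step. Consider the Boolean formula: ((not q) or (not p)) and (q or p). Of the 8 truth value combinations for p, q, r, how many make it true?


Evaluate all 8 assignments for p, q, r:
p=0, q=0, r=0: 0
p=0, q=0, r=1: 0
p=0, q=1, r=0: 1
p=0, q=1, r=1: 1
p=1, q=0, r=0: 1
p=1, q=0, r=1: 1
p=1, q=1, r=0: 0
p=1, q=1, r=1: 0
Satisfying count = 4

4


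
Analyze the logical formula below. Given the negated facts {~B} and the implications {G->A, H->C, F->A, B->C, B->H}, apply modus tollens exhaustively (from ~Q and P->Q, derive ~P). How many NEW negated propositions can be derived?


Initial negated facts: {~B}
Apply modus tollens to closure:
  (no implication fires)
Final negated: {~B}
New negations: {(none)}
Count = 0

0


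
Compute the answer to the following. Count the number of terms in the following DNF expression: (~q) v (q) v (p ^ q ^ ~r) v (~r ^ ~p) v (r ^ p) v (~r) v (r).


A DNF formula is a disjunction of terms (conjunctions).
Terms are separated by v.
Counting the disjuncts: 7 terms.

7


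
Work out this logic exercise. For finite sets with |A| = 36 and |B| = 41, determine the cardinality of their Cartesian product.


The Cartesian product A x B contains all ordered pairs (a, b).
|A x B| = |A| * |B| = 36 * 41 = 1476

1476


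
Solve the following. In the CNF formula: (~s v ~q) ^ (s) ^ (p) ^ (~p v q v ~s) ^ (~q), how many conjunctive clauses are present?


A CNF formula is a conjunction of clauses.
Clauses are separated by ^.
Counting the conjuncts: 5 clauses.

5


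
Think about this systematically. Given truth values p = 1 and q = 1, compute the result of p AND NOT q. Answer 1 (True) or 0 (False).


p = 1, q = 1
Operation: p AND NOT q
Evaluate: 1 AND NOT 1 = 0

0


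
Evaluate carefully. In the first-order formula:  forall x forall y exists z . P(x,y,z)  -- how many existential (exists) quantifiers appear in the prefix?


Quantifier prefix: forall x forall y exists z
Mark each quantifier type:
  U U E
Universal count = 2, Existential count = 1
Asked for existential (exists) quantifiers: 1

1


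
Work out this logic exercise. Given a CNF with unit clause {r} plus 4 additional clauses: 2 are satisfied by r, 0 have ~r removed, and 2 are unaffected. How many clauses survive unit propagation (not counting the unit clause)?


Satisfied (removed): 2
Shortened (remain): 0
Unchanged (remain): 2
Remaining = 0 + 2 = 2

2


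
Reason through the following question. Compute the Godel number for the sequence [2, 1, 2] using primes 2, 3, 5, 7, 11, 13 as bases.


Encode each element as an exponent of the corresponding prime:
  2^2 = 4
  3^1 = 3
  5^2 = 25
Product = 4 * 3 * 25 = 300

300


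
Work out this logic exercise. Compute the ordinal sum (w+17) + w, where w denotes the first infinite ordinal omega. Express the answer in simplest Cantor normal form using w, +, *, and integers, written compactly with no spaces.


Compute (w+17) + w.
Ordinal + is associative but NOT commutative; for finite n>0, n + w = w but w + n stays w+n.
(w+17) + w = w + (17+w) = w + w = w*2 (the finite tail 17 is absorbed by the right w).
Result = w*2

w*2


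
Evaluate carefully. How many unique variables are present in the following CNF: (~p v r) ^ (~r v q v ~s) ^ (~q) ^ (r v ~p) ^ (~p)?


Identify each variable that appears in the formula.
Variables found: p, q, r, s
Count = 4

4


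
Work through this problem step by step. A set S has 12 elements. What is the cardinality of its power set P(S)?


The power set of a set with n elements has 2^n elements.
|P(S)| = 2^12 = 4096

4096


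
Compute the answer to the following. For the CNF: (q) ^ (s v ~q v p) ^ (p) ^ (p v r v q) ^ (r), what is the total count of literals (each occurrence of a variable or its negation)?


Counting literals in each clause:
Clause 1: 1 literal(s)
Clause 2: 3 literal(s)
Clause 3: 1 literal(s)
Clause 4: 3 literal(s)
Clause 5: 1 literal(s)
Total = 9

9


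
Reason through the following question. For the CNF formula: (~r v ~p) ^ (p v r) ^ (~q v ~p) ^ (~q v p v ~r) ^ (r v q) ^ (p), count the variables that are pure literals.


Check each variable for pure literal status:
p: mixed (not pure)
q: mixed (not pure)
r: mixed (not pure)
Pure literal count = 0

0


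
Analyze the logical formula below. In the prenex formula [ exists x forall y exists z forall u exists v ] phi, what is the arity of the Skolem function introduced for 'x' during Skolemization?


Quantifier prefix: exists x forall y exists z forall u exists v
'x' is existentially quantified at position 1.
No universal quantifiers precede it.
Skolem function arity = 0 (a Skolem constant)

0


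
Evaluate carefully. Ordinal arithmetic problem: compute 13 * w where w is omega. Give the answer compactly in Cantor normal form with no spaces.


Compute 13 * w.
Ordinal * is associative and left-distributive over +, but NOT commutative; for finite n>1, n*w = w but w*n stays w*n.
For finite n>0, n * w = sup{n*k : k<w} = w. So 13 * w = w.
Result = w

w


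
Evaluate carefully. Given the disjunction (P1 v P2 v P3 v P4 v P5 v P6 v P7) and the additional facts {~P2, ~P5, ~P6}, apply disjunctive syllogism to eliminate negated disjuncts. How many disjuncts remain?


Original disjuncts (7): P1, P2, P3, P4, P5, P6, P7
Negated (eliminate): ~P2, ~P5, ~P6
Remaining disjuncts: P1, P3, P4, P7
Count = 7 - 3 = 4

4


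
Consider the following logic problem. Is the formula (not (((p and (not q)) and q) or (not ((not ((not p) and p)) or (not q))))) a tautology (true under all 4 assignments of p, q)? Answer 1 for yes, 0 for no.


Check all 4 assignments:
p=0, q=0: 1
p=0, q=1: 1
p=1, q=0: 1
p=1, q=1: 1
Satisfying count = 4/4.
Tautology iff count = 4: yes.

1


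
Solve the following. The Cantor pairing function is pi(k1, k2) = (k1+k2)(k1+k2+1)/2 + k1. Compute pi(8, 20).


k1 + k2 = 28
(k1+k2)(k1+k2+1)/2 = 28 * 29 / 2 = 406
pi = 406 + 8 = 414

414


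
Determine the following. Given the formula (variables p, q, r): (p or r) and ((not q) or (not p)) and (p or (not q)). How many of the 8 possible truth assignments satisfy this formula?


Evaluate all 8 assignments for p, q, r:
p=0, q=0, r=0: 0
p=0, q=0, r=1: 1
p=0, q=1, r=0: 0
p=0, q=1, r=1: 0
p=1, q=0, r=0: 1
p=1, q=0, r=1: 1
p=1, q=1, r=0: 0
p=1, q=1, r=1: 0
Satisfying count = 3

3


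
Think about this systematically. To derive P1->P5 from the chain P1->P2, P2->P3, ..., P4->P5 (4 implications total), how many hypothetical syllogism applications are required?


With 4 implications in a chain connecting 5 propositions:
P1->P2, P2->P3, ..., P4->P5
Steps needed = (number of implications) - 1 = 4 - 1 = 3

3


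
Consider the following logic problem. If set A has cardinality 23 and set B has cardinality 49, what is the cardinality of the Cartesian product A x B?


The Cartesian product A x B contains all ordered pairs (a, b).
|A x B| = |A| * |B| = 23 * 49 = 1127

1127


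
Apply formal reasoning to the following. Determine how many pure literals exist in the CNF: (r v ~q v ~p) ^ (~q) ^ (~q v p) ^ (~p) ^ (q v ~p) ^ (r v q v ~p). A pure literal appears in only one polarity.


Check each variable for pure literal status:
p: mixed (not pure)
q: mixed (not pure)
r: pure positive
Pure literal count = 1

1


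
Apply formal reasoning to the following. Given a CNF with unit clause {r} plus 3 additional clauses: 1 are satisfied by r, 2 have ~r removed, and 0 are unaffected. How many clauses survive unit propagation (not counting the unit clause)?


Satisfied (removed): 1
Shortened (remain): 2
Unchanged (remain): 0
Remaining = 2 + 0 = 2

2


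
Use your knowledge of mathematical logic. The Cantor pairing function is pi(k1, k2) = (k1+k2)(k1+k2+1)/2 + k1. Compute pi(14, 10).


k1 + k2 = 24
(k1+k2)(k1+k2+1)/2 = 24 * 25 / 2 = 300
pi = 300 + 14 = 314

314


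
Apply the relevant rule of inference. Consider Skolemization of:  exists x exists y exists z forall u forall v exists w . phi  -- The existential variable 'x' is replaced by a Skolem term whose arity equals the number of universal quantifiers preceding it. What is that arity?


Quantifier prefix: exists x exists y exists z forall u forall v exists w
'x' is existentially quantified at position 1.
No universal quantifiers precede it.
Skolem function arity = 0 (a Skolem constant)

0


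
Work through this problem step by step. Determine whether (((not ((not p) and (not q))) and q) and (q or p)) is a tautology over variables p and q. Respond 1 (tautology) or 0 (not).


Check all 4 assignments:
p=0, q=0: 0
p=0, q=1: 1
p=1, q=0: 0
p=1, q=1: 1
Satisfying count = 2/4.
Tautology iff count = 4: no.

0


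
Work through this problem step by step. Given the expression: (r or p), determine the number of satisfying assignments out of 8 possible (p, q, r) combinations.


Check all 8 assignments:
p=0, q=0, r=0: 0
p=0, q=0, r=1: 1
p=0, q=1, r=0: 0
p=0, q=1, r=1: 1
p=1, q=0, r=0: 1
p=1, q=0, r=1: 1
p=1, q=1, r=0: 1
p=1, q=1, r=1: 1
Count of True = 6

6


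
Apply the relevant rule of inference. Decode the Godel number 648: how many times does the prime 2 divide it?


Factorize 648 by dividing by 2 repeatedly.
Division steps: 2 divides 648 exactly 3 time(s).
Exponent of 2 = 3

3


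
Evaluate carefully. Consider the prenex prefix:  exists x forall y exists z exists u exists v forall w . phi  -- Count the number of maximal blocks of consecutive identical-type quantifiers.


Quantifier-type sequence: E A E E E A  (A=forall, E=exists)
Group into maximal same-type runs:
  Ex1 | Ax1 | Ex3 | Ax1
Number of blocks = 4

4


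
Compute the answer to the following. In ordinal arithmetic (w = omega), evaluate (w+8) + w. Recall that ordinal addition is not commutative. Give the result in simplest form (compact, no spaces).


Compute (w+8) + w.
Ordinal + is associative but NOT commutative; for finite n>0, n + w = w but w + n stays w+n.
(w+8) + w = w + (8+w) = w + w = w*2 (the finite tail 8 is absorbed by the right w).
Result = w*2

w*2


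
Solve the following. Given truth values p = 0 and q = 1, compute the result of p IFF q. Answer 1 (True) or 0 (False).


p = 0, q = 1
Operation: p IFF q
Evaluate: 0 IFF 1 = 0

0


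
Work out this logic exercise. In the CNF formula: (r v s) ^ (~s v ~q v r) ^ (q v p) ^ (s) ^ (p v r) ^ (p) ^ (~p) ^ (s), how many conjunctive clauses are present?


A CNF formula is a conjunction of clauses.
Clauses are separated by ^.
Counting the conjuncts: 8 clauses.

8


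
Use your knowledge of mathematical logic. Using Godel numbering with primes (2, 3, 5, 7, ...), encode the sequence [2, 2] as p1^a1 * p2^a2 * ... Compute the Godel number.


Encode each element as an exponent of the corresponding prime:
  2^2 = 4
  3^2 = 9
Product = 4 * 9 = 36

36


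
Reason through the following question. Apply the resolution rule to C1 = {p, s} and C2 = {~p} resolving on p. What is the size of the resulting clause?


Remove p from C1 and ~p from C2.
C1 remainder: {s}
C2 remainder: {}
Union (resolvent): {s}
Resolvent has 1 literal(s).

1


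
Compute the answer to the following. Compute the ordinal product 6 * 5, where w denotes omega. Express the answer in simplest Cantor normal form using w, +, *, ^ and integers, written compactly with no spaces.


Compute 6 * 5.
Ordinal * is associative and left-distributive over +, but NOT commutative; for finite n>1, n*w = w but w*n stays w*n.
Both finite; ordinal * agrees with natural *: 6 * 5 = 30.
Result = 30

30


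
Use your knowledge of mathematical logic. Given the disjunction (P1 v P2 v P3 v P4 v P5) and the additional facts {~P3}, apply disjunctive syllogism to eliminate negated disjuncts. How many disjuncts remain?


Original disjuncts (5): P1, P2, P3, P4, P5
Negated (eliminate): ~P3
Remaining disjuncts: P1, P2, P4, P5
Count = 5 - 1 = 4

4


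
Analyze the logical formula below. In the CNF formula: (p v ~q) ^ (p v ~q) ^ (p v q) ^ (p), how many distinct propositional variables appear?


Identify each variable that appears in the formula.
Variables found: p, q
Count = 2

2


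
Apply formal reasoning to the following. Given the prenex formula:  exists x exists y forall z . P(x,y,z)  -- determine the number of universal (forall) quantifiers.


Quantifier prefix: exists x exists y forall z
Mark each quantifier type:
  E E U
Universal count = 1, Existential count = 2
Asked for universal (forall) quantifiers: 1

1


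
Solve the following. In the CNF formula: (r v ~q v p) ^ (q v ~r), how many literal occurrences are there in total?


Counting literals in each clause:
Clause 1: 3 literal(s)
Clause 2: 2 literal(s)
Total = 5

5


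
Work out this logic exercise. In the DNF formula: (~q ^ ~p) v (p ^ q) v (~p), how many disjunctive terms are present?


A DNF formula is a disjunction of terms (conjunctions).
Terms are separated by v.
Counting the disjuncts: 3 terms.

3


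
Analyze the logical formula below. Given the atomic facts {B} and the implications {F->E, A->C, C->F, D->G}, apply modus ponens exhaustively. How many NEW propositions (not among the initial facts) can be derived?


Initial facts: {B}
Apply modus ponens to closure:
  (no implication fires)
Final known: {B}
New propositions: {(none)}
Count = 0

0


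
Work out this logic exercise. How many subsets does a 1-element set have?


The power set of a set with n elements has 2^n elements.
|P(S)| = 2^1 = 2

2


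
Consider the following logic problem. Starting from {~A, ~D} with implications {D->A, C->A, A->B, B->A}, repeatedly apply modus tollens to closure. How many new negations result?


Initial negated facts: {~A, ~D}
Apply modus tollens to closure:
  ~A and C->A  =>  ~C
  ~A and B->A  =>  ~B
Final negated: {~A, ~B, ~C, ~D}
New negations: {~B, ~C}
Count = 2

2


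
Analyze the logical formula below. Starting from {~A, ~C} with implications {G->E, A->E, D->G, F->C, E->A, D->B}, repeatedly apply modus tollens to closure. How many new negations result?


Initial negated facts: {~A, ~C}
Apply modus tollens to closure:
  ~C and F->C  =>  ~F
  ~A and E->A  =>  ~E
  ~E and G->E  =>  ~G
  ~G and D->G  =>  ~D
Final negated: {~A, ~C, ~D, ~E, ~F, ~G}
New negations: {~D, ~E, ~F, ~G}
Count = 4

4


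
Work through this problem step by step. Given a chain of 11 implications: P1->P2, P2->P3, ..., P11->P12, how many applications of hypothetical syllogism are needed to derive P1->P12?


With 11 implications in a chain connecting 12 propositions:
P1->P2, P2->P3, ..., P11->P12
Steps needed = (number of implications) - 1 = 11 - 1 = 10

10


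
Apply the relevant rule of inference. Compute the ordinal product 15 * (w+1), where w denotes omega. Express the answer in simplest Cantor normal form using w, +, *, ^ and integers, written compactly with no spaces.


Compute 15 * (w+1).
Ordinal * is associative and left-distributive over +, but NOT commutative; for finite n>1, n*w = w but w*n stays w*n.
By left-distributivity: 15 * (w+1) = 15*w + 15*1 = w + 15 = w+15.
Result = w+15

w+15


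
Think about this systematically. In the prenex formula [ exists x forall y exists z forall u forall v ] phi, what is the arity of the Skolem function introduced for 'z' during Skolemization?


Quantifier prefix: exists x forall y exists z forall u forall v
'z' is existentially quantified at position 3.
Universal variables preceding it: y
Skolem function arity = 1

1


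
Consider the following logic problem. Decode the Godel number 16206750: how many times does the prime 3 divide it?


Factorize 16206750 by dividing by 3 repeatedly.
Division steps: 3 divides 16206750 exactly 3 time(s).
Exponent of 3 = 3

3


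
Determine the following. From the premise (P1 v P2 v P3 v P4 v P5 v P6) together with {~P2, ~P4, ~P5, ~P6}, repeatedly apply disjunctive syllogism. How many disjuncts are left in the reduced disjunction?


Original disjuncts (6): P1, P2, P3, P4, P5, P6
Negated (eliminate): ~P2, ~P4, ~P5, ~P6
Remaining disjuncts: P1, P3
Count = 6 - 4 = 2

2


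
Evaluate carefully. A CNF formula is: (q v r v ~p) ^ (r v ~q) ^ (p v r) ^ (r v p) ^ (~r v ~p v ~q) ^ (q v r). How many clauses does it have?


A CNF formula is a conjunction of clauses.
Clauses are separated by ^.
Counting the conjuncts: 6 clauses.

6


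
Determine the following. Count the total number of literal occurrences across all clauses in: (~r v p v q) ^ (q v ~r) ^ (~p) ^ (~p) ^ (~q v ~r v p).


Counting literals in each clause:
Clause 1: 3 literal(s)
Clause 2: 2 literal(s)
Clause 3: 1 literal(s)
Clause 4: 1 literal(s)
Clause 5: 3 literal(s)
Total = 10

10


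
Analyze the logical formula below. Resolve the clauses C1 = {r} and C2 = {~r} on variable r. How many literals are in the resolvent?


Remove r from C1 and ~r from C2.
C1 remainder: {}
C2 remainder: {}
Union (resolvent): {} (empty clause)
Resolvent has 0 literal(s).

0


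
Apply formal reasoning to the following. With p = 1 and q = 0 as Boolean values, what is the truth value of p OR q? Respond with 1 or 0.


p = 1, q = 0
Operation: p OR q
Evaluate: 1 OR 0 = 1

1


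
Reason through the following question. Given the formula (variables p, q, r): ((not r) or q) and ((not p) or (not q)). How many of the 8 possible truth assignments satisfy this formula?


Evaluate all 8 assignments for p, q, r:
p=0, q=0, r=0: 1
p=0, q=0, r=1: 0
p=0, q=1, r=0: 1
p=0, q=1, r=1: 1
p=1, q=0, r=0: 1
p=1, q=0, r=1: 0
p=1, q=1, r=0: 0
p=1, q=1, r=1: 0
Satisfying count = 4

4


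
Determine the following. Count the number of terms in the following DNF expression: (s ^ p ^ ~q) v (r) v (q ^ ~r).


A DNF formula is a disjunction of terms (conjunctions).
Terms are separated by v.
Counting the disjuncts: 3 terms.

3


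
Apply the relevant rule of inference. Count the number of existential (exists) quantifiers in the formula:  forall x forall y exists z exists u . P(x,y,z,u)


Quantifier prefix: forall x forall y exists z exists u
Mark each quantifier type:
  U U E E
Universal count = 2, Existential count = 2
Asked for existential (exists) quantifiers: 2

2


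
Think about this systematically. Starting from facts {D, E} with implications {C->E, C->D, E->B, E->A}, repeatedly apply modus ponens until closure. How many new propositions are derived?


Initial facts: {D, E}
Apply modus ponens to closure:
  E and E->B  =>  B
  E and E->A  =>  A
Final known: {A, B, D, E}
New propositions: {A, B}
Count = 2

2


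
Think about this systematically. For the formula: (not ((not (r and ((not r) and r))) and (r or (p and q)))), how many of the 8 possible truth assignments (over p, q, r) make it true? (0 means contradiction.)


Check all 8 assignments:
p=0, q=0, r=0: 1
p=0, q=0, r=1: 0
p=0, q=1, r=0: 1
p=0, q=1, r=1: 0
p=1, q=0, r=0: 1
p=1, q=0, r=1: 0
p=1, q=1, r=0: 0
p=1, q=1, r=1: 0
Count of True = 3

3


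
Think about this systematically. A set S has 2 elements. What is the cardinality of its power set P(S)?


The power set of a set with n elements has 2^n elements.
|P(S)| = 2^2 = 4

4


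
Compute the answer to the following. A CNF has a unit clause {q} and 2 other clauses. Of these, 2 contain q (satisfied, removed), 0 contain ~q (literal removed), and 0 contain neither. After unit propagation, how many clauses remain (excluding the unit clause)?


Satisfied (removed): 2
Shortened (remain): 0
Unchanged (remain): 0
Remaining = 0 + 0 = 0

0


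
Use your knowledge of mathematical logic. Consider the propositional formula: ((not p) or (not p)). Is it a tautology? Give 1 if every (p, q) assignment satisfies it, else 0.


Check all 4 assignments:
p=0, q=0: 1
p=0, q=1: 1
p=1, q=0: 0
p=1, q=1: 0
Satisfying count = 2/4.
Tautology iff count = 4: no.

0


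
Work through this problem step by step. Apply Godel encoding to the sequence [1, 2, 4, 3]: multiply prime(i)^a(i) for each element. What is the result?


Encode each element as an exponent of the corresponding prime:
  2^1 = 2
  3^2 = 9
  5^4 = 625
  7^3 = 343
Product = 2 * 9 * 625 * 343 = 3858750

3858750
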